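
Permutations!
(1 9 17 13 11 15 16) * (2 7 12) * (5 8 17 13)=(1 9 13 11 15 16)(2 7 12)(5 8 17)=[0, 9, 7, 3, 4, 8, 6, 12, 17, 13, 10, 15, 2, 11, 14, 16, 1, 5]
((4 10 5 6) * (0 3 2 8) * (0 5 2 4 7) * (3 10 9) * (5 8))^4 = (0 6 2)(3 4 9)(5 10 7) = ((0 10 2 5 6 7)(3 4 9))^4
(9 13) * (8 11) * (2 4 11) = (2 4 11 8)(9 13) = [0, 1, 4, 3, 11, 5, 6, 7, 2, 13, 10, 8, 12, 9]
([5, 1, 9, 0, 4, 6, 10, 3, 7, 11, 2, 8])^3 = [10, 1, 8, 6, 4, 2, 9, 5, 0, 7, 11, 3]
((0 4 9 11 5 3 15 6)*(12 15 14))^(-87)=(0 11 14 6 9 3 15 4 5 12)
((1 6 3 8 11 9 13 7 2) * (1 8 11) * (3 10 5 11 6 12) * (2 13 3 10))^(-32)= (13)(1 2 3 11 10)(5 12 8 6 9)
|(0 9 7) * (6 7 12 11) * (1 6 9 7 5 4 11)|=|(0 7)(1 6 5 4 11 9 12)|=14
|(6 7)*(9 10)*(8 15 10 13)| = 10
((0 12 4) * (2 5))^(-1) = (0 4 12)(2 5)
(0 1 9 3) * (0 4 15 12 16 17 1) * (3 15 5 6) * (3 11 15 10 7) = [0, 9, 2, 4, 5, 6, 11, 3, 8, 10, 7, 15, 16, 13, 14, 12, 17, 1] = (1 9 10 7 3 4 5 6 11 15 12 16 17)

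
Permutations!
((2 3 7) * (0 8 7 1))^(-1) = (0 1 3 2 7 8) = ((0 8 7 2 3 1))^(-1)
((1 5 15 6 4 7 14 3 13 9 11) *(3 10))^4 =(1 4 3)(5 7 13)(6 10 11)(9 15 14)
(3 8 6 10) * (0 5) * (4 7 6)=[5, 1, 2, 8, 7, 0, 10, 6, 4, 9, 3]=(0 5)(3 8 4 7 6 10)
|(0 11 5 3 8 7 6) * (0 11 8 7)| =|(0 8)(3 7 6 11 5)| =10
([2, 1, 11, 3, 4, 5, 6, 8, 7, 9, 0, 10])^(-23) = [2, 1, 11, 3, 4, 5, 6, 8, 7, 9, 0, 10]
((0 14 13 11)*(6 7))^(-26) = ((0 14 13 11)(6 7))^(-26) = (0 13)(11 14)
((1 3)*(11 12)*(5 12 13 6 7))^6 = (13)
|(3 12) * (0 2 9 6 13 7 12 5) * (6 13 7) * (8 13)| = |(0 2 9 8 13 6 7 12 3 5)| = 10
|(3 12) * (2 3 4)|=|(2 3 12 4)|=4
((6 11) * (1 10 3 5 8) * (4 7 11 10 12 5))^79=((1 12 5 8)(3 4 7 11 6 10))^79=(1 8 5 12)(3 4 7 11 6 10)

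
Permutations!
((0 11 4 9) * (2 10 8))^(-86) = ((0 11 4 9)(2 10 8))^(-86) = (0 4)(2 10 8)(9 11)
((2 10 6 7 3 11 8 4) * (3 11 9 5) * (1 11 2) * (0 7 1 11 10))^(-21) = ((0 7 2)(1 10 6)(3 9 5)(4 11 8))^(-21) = (11)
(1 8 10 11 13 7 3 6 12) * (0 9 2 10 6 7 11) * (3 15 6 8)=(0 9 2 10)(1 3 7 15 6 12)(11 13)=[9, 3, 10, 7, 4, 5, 12, 15, 8, 2, 0, 13, 1, 11, 14, 6]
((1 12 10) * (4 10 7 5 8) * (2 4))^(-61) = (1 5 4 12 8 10 7 2)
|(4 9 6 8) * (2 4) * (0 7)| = 10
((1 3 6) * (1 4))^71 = (1 4 6 3)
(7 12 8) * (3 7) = (3 7 12 8) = [0, 1, 2, 7, 4, 5, 6, 12, 3, 9, 10, 11, 8]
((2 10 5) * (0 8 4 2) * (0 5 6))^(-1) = ((0 8 4 2 10 6))^(-1) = (0 6 10 2 4 8)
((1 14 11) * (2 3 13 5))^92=(1 11 14)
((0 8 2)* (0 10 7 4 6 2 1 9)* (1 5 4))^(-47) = ((0 8 5 4 6 2 10 7 1 9))^(-47) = (0 4 10 9 5 2 1 8 6 7)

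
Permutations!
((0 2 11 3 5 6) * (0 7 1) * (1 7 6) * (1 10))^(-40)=((0 2 11 3 5 10 1))^(-40)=(0 11 5 1 2 3 10)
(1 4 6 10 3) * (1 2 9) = (1 4 6 10 3 2 9) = [0, 4, 9, 2, 6, 5, 10, 7, 8, 1, 3]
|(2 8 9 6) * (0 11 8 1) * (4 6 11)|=|(0 4 6 2 1)(8 9 11)|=15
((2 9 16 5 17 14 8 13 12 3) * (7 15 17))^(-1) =((2 9 16 5 7 15 17 14 8 13 12 3))^(-1) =(2 3 12 13 8 14 17 15 7 5 16 9)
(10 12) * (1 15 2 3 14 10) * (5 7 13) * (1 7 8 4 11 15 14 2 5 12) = [0, 14, 3, 2, 11, 8, 6, 13, 4, 9, 1, 15, 7, 12, 10, 5] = (1 14 10)(2 3)(4 11 15 5 8)(7 13 12)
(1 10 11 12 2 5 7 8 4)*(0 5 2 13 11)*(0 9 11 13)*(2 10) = (13)(0 5 7 8 4 1 2 10 9 11 12) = [5, 2, 10, 3, 1, 7, 6, 8, 4, 11, 9, 12, 0, 13]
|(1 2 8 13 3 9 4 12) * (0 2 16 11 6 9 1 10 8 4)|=13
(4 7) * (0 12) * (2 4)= [12, 1, 4, 3, 7, 5, 6, 2, 8, 9, 10, 11, 0]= (0 12)(2 4 7)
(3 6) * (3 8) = (3 6 8) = [0, 1, 2, 6, 4, 5, 8, 7, 3]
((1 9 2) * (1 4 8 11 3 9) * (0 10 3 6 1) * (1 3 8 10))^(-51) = (0 1)(2 6 10 9 11 4 3 8)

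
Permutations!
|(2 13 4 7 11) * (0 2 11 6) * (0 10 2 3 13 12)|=|(0 3 13 4 7 6 10 2 12)|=9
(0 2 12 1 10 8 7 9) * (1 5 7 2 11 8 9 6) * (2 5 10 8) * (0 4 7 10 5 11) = [0, 8, 12, 3, 7, 10, 1, 6, 11, 4, 9, 2, 5] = (1 8 11 2 12 5 10 9 4 7 6)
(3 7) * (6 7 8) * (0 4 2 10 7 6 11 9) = (0 4 2 10 7 3 8 11 9) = [4, 1, 10, 8, 2, 5, 6, 3, 11, 0, 7, 9]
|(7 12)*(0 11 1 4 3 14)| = 6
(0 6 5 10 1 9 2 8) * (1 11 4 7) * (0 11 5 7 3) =(0 6 7 1 9 2 8 11 4 3)(5 10) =[6, 9, 8, 0, 3, 10, 7, 1, 11, 2, 5, 4]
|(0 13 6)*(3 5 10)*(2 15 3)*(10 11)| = 6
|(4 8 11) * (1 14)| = |(1 14)(4 8 11)| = 6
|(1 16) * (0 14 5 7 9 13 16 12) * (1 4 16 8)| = 18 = |(0 14 5 7 9 13 8 1 12)(4 16)|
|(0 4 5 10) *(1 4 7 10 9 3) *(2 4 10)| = |(0 7 2 4 5 9 3 1 10)| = 9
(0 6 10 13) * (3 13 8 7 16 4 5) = (0 6 10 8 7 16 4 5 3 13) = [6, 1, 2, 13, 5, 3, 10, 16, 7, 9, 8, 11, 12, 0, 14, 15, 4]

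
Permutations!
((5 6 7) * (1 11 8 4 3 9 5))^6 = (1 5 4)(3 11 6)(7 9 8)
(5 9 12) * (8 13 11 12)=(5 9 8 13 11 12)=[0, 1, 2, 3, 4, 9, 6, 7, 13, 8, 10, 12, 5, 11]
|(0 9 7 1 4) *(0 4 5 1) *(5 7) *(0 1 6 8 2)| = |(0 9 5 6 8 2)(1 7)| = 6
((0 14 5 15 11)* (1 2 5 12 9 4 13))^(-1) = (0 11 15 5 2 1 13 4 9 12 14)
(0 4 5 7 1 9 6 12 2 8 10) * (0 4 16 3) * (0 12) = (0 16 3 12 2 8 10 4 5 7 1 9 6) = [16, 9, 8, 12, 5, 7, 0, 1, 10, 6, 4, 11, 2, 13, 14, 15, 3]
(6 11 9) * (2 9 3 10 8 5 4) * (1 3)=(1 3 10 8 5 4 2 9 6 11)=[0, 3, 9, 10, 2, 4, 11, 7, 5, 6, 8, 1]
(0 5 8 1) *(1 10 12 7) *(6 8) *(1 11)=(0 5 6 8 10 12 7 11 1)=[5, 0, 2, 3, 4, 6, 8, 11, 10, 9, 12, 1, 7]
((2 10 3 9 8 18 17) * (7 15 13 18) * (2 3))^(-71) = (2 10)(3 9 8 7 15 13 18 17)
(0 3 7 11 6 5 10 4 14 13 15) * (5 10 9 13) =(0 3 7 11 6 10 4 14 5 9 13 15) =[3, 1, 2, 7, 14, 9, 10, 11, 8, 13, 4, 6, 12, 15, 5, 0]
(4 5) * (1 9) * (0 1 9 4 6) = [1, 4, 2, 3, 5, 6, 0, 7, 8, 9] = (9)(0 1 4 5 6)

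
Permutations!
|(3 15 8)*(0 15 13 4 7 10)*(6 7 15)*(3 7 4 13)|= |(0 6 4 15 8 7 10)|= 7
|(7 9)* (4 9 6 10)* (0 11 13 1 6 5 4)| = |(0 11 13 1 6 10)(4 9 7 5)| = 12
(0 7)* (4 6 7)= (0 4 6 7)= [4, 1, 2, 3, 6, 5, 7, 0]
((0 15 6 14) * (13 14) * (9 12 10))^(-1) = ((0 15 6 13 14)(9 12 10))^(-1) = (0 14 13 6 15)(9 10 12)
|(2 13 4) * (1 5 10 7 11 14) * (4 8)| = 12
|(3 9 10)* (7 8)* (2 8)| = |(2 8 7)(3 9 10)| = 3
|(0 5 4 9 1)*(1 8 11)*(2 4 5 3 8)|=15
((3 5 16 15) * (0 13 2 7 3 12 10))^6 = ((0 13 2 7 3 5 16 15 12 10))^6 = (0 16 2 12 3)(5 13 15 7 10)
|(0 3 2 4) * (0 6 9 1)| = |(0 3 2 4 6 9 1)| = 7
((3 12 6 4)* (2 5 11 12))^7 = (12)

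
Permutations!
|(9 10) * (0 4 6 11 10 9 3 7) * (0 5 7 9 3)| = 10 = |(0 4 6 11 10)(3 9)(5 7)|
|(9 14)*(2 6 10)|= |(2 6 10)(9 14)|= 6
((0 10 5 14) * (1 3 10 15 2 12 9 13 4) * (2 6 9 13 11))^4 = ((0 15 6 9 11 2 12 13 4 1 3 10 5 14))^4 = (0 11 4 5 6 12 3)(1 14 9 13 10 15 2)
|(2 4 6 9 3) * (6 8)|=|(2 4 8 6 9 3)|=6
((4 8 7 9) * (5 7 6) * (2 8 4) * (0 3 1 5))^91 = ((0 3 1 5 7 9 2 8 6))^91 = (0 3 1 5 7 9 2 8 6)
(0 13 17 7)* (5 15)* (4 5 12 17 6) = (0 13 6 4 5 15 12 17 7) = [13, 1, 2, 3, 5, 15, 4, 0, 8, 9, 10, 11, 17, 6, 14, 12, 16, 7]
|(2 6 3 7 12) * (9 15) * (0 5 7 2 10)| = 30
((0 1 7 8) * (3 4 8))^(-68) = (0 4 7)(1 8 3)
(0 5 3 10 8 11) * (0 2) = (0 5 3 10 8 11 2) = [5, 1, 0, 10, 4, 3, 6, 7, 11, 9, 8, 2]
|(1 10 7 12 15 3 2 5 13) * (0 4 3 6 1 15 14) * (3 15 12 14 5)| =24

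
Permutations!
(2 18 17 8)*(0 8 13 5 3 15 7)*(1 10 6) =(0 8 2 18 17 13 5 3 15 7)(1 10 6) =[8, 10, 18, 15, 4, 3, 1, 0, 2, 9, 6, 11, 12, 5, 14, 7, 16, 13, 17]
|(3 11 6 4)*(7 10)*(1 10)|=|(1 10 7)(3 11 6 4)|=12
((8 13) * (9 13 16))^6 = ((8 16 9 13))^6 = (8 9)(13 16)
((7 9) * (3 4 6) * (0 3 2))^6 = ((0 3 4 6 2)(7 9))^6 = (9)(0 3 4 6 2)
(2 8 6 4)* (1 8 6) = (1 8)(2 6 4) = [0, 8, 6, 3, 2, 5, 4, 7, 1]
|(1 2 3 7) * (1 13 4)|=6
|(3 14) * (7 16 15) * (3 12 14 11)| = 6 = |(3 11)(7 16 15)(12 14)|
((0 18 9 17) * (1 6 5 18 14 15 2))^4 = (0 1 9 15 5)(2 18 14 6 17)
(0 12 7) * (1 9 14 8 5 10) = (0 12 7)(1 9 14 8 5 10) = [12, 9, 2, 3, 4, 10, 6, 0, 5, 14, 1, 11, 7, 13, 8]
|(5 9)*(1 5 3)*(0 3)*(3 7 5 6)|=|(0 7 5 9)(1 6 3)|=12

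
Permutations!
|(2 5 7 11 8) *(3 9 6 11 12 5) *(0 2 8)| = 6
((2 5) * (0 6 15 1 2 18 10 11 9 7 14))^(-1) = (0 14 7 9 11 10 18 5 2 1 15 6) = ((0 6 15 1 2 5 18 10 11 9 7 14))^(-1)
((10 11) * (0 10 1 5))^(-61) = (0 5 1 11 10)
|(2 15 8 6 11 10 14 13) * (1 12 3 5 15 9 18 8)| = 45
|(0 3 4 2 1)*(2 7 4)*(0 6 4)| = 7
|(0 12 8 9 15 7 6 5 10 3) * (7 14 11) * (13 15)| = 13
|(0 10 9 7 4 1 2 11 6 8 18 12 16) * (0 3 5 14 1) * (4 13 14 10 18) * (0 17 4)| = 16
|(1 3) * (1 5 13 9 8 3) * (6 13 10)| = 7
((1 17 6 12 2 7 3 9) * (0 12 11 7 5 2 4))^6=(1 9 3 7 11 6 17)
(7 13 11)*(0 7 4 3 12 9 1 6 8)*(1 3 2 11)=(0 7 13 1 6 8)(2 11 4)(3 12 9)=[7, 6, 11, 12, 2, 5, 8, 13, 0, 3, 10, 4, 9, 1]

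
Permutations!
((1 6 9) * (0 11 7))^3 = (11)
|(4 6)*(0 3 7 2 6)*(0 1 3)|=6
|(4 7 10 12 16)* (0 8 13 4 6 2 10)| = |(0 8 13 4 7)(2 10 12 16 6)| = 5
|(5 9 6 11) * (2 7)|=|(2 7)(5 9 6 11)|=4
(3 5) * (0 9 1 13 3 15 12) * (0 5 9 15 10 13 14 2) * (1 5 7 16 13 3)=[15, 14, 0, 9, 4, 10, 6, 16, 8, 5, 3, 11, 7, 1, 2, 12, 13]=(0 15 12 7 16 13 1 14 2)(3 9 5 10)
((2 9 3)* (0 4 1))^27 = (9)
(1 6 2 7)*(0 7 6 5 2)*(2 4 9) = [7, 5, 6, 3, 9, 4, 0, 1, 8, 2] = (0 7 1 5 4 9 2 6)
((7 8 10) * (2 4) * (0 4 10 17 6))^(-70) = ((0 4 2 10 7 8 17 6))^(-70) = (0 2 7 17)(4 10 8 6)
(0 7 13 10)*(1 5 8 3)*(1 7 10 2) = [10, 5, 1, 7, 4, 8, 6, 13, 3, 9, 0, 11, 12, 2] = (0 10)(1 5 8 3 7 13 2)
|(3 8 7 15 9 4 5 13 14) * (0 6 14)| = 11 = |(0 6 14 3 8 7 15 9 4 5 13)|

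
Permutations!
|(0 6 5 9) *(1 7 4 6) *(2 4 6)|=|(0 1 7 6 5 9)(2 4)|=6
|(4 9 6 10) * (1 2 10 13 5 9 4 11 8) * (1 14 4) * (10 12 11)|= 28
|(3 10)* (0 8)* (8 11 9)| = 4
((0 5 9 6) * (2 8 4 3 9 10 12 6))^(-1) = (0 6 12 10 5)(2 9 3 4 8)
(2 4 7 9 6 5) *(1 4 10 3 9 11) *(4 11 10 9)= (1 11)(2 9 6 5)(3 4 7 10)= [0, 11, 9, 4, 7, 2, 5, 10, 8, 6, 3, 1]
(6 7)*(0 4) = (0 4)(6 7) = [4, 1, 2, 3, 0, 5, 7, 6]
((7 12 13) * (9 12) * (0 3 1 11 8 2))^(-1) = (0 2 8 11 1 3)(7 13 12 9)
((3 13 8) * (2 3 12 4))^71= ((2 3 13 8 12 4))^71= (2 4 12 8 13 3)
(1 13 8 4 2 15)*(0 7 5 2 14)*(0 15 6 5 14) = [7, 13, 6, 3, 0, 2, 5, 14, 4, 9, 10, 11, 12, 8, 15, 1] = (0 7 14 15 1 13 8 4)(2 6 5)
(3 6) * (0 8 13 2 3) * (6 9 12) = (0 8 13 2 3 9 12 6) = [8, 1, 3, 9, 4, 5, 0, 7, 13, 12, 10, 11, 6, 2]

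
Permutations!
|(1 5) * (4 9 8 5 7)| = |(1 7 4 9 8 5)| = 6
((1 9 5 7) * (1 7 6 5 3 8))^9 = (1 9 3 8)(5 6)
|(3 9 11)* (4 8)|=|(3 9 11)(4 8)|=6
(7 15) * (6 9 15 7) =[0, 1, 2, 3, 4, 5, 9, 7, 8, 15, 10, 11, 12, 13, 14, 6] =(6 9 15)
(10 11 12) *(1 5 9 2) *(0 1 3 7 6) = [1, 5, 3, 7, 4, 9, 0, 6, 8, 2, 11, 12, 10] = (0 1 5 9 2 3 7 6)(10 11 12)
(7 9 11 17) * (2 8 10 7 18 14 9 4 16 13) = (2 8 10 7 4 16 13)(9 11 17 18 14) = [0, 1, 8, 3, 16, 5, 6, 4, 10, 11, 7, 17, 12, 2, 9, 15, 13, 18, 14]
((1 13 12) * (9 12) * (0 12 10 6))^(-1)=(0 6 10 9 13 1 12)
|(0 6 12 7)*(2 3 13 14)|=|(0 6 12 7)(2 3 13 14)|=4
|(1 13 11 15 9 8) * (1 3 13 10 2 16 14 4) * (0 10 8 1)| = 42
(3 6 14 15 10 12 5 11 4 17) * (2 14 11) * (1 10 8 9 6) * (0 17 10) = [17, 0, 14, 1, 10, 2, 11, 7, 9, 6, 12, 4, 5, 13, 15, 8, 16, 3] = (0 17 3 1)(2 14 15 8 9 6 11 4 10 12 5)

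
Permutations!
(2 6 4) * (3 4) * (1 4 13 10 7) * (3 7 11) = (1 4 2 6 7)(3 13 10 11) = [0, 4, 6, 13, 2, 5, 7, 1, 8, 9, 11, 3, 12, 10]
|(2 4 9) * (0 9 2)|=|(0 9)(2 4)|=2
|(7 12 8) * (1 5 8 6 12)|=4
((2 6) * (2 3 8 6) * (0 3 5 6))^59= ((0 3 8)(5 6))^59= (0 8 3)(5 6)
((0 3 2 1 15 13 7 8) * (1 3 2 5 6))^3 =((0 2 3 5 6 1 15 13 7 8))^3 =(0 5 15 8 3 1 7 2 6 13)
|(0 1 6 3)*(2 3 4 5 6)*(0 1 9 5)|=15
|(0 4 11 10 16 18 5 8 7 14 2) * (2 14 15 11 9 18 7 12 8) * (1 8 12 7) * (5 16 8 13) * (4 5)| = 30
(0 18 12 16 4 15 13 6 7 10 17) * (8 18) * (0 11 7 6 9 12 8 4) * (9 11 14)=(0 4 15 13 11 7 10 17 14 9 12 16)(8 18)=[4, 1, 2, 3, 15, 5, 6, 10, 18, 12, 17, 7, 16, 11, 9, 13, 0, 14, 8]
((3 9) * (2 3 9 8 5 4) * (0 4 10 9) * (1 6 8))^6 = ((0 4 2 3 1 6 8 5 10 9))^6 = (0 8 2 10 1)(3 9 6 4 5)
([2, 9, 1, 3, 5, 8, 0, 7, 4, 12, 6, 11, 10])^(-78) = [6, 2, 0, 3, 4, 5, 10, 7, 8, 1, 12, 11, 9]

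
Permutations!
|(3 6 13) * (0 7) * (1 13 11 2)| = |(0 7)(1 13 3 6 11 2)| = 6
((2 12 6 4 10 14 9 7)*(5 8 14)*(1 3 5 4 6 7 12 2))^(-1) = (1 7 12 9 14 8 5 3)(4 10)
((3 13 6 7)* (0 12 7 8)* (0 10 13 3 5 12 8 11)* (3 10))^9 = ((0 8 3 10 13 6 11)(5 12 7))^9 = (0 3 13 11 8 10 6)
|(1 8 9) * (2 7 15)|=3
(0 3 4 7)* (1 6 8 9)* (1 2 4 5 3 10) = (0 10 1 6 8 9 2 4 7)(3 5) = [10, 6, 4, 5, 7, 3, 8, 0, 9, 2, 1]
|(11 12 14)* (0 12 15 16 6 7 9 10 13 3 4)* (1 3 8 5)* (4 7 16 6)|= 8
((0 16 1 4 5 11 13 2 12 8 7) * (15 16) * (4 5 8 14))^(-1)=(0 7 8 4 14 12 2 13 11 5 1 16 15)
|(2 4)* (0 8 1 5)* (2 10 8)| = |(0 2 4 10 8 1 5)| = 7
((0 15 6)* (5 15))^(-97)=((0 5 15 6))^(-97)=(0 6 15 5)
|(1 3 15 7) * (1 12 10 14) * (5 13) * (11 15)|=|(1 3 11 15 7 12 10 14)(5 13)|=8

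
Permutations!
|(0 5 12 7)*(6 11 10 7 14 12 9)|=14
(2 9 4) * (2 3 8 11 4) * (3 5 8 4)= (2 9)(3 4 5 8 11)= [0, 1, 9, 4, 5, 8, 6, 7, 11, 2, 10, 3]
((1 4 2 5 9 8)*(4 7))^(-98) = ((1 7 4 2 5 9 8))^(-98) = (9)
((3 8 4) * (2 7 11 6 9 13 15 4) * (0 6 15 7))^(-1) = ((0 6 9 13 7 11 15 4 3 8 2))^(-1) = (0 2 8 3 4 15 11 7 13 9 6)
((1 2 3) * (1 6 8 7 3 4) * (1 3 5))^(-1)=(1 5 7 8 6 3 4 2)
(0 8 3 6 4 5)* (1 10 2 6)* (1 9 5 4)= (0 8 3 9 5)(1 10 2 6)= [8, 10, 6, 9, 4, 0, 1, 7, 3, 5, 2]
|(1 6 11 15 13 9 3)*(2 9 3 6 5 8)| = |(1 5 8 2 9 6 11 15 13 3)| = 10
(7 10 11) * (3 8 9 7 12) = (3 8 9 7 10 11 12) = [0, 1, 2, 8, 4, 5, 6, 10, 9, 7, 11, 12, 3]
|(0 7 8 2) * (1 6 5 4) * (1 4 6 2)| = 10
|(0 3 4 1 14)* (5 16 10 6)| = |(0 3 4 1 14)(5 16 10 6)| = 20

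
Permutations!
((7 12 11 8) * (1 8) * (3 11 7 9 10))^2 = ((1 8 9 10 3 11)(7 12))^2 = (12)(1 9 3)(8 10 11)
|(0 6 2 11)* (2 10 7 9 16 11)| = 7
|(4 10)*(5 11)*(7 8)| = |(4 10)(5 11)(7 8)| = 2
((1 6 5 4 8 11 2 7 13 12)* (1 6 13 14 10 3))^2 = (1 12 5 8 2 14 3 13 6 4 11 7 10)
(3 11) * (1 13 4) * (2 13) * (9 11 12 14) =(1 2 13 4)(3 12 14 9 11) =[0, 2, 13, 12, 1, 5, 6, 7, 8, 11, 10, 3, 14, 4, 9]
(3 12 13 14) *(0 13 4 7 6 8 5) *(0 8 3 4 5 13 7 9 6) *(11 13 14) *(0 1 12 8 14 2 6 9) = (0 7 1 12 5 14 4)(2 6 3 8)(11 13) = [7, 12, 6, 8, 0, 14, 3, 1, 2, 9, 10, 13, 5, 11, 4]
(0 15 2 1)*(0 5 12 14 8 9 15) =(1 5 12 14 8 9 15 2) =[0, 5, 1, 3, 4, 12, 6, 7, 9, 15, 10, 11, 14, 13, 8, 2]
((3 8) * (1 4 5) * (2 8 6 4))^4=((1 2 8 3 6 4 5))^4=(1 6 2 4 8 5 3)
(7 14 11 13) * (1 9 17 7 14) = (1 9 17 7)(11 13 14) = [0, 9, 2, 3, 4, 5, 6, 1, 8, 17, 10, 13, 12, 14, 11, 15, 16, 7]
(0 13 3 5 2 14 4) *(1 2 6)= (0 13 3 5 6 1 2 14 4)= [13, 2, 14, 5, 0, 6, 1, 7, 8, 9, 10, 11, 12, 3, 4]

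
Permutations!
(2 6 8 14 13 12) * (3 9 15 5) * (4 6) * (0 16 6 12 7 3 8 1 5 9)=(0 16 6 1 5 8 14 13 7 3)(2 4 12)(9 15)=[16, 5, 4, 0, 12, 8, 1, 3, 14, 15, 10, 11, 2, 7, 13, 9, 6]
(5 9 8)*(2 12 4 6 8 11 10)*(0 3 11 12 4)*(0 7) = (0 3 11 10 2 4 6 8 5 9 12 7) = [3, 1, 4, 11, 6, 9, 8, 0, 5, 12, 2, 10, 7]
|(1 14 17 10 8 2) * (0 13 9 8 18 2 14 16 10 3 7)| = 40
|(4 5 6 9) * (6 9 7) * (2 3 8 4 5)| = |(2 3 8 4)(5 9)(6 7)| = 4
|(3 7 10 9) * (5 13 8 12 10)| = 8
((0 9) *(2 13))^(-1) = ((0 9)(2 13))^(-1) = (0 9)(2 13)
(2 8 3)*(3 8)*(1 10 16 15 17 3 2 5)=[0, 10, 2, 5, 4, 1, 6, 7, 8, 9, 16, 11, 12, 13, 14, 17, 15, 3]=(1 10 16 15 17 3 5)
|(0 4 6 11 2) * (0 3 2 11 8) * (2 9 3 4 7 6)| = 4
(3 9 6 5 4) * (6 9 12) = [0, 1, 2, 12, 3, 4, 5, 7, 8, 9, 10, 11, 6] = (3 12 6 5 4)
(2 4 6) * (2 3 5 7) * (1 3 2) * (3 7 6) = (1 7)(2 4 3 5 6) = [0, 7, 4, 5, 3, 6, 2, 1]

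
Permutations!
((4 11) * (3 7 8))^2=(11)(3 8 7)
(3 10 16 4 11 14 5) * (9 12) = (3 10 16 4 11 14 5)(9 12) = [0, 1, 2, 10, 11, 3, 6, 7, 8, 12, 16, 14, 9, 13, 5, 15, 4]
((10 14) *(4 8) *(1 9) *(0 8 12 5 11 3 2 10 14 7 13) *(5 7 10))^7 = (14)(0 8 4 12 7 13)(1 9)(2 3 11 5) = ((14)(0 8 4 12 7 13)(1 9)(2 5 11 3))^7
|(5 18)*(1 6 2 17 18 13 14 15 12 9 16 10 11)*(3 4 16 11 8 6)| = 17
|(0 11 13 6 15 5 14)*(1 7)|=14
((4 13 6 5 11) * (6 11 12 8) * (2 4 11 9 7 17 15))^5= (2 17 9 4 15 7 13)(5 12 8 6)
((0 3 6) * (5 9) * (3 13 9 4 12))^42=(0 9 4 3)(5 12 6 13)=((0 13 9 5 4 12 3 6))^42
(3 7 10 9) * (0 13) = [13, 1, 2, 7, 4, 5, 6, 10, 8, 3, 9, 11, 12, 0] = (0 13)(3 7 10 9)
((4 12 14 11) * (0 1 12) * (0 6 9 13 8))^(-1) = ((0 1 12 14 11 4 6 9 13 8))^(-1) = (0 8 13 9 6 4 11 14 12 1)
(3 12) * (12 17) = (3 17 12) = [0, 1, 2, 17, 4, 5, 6, 7, 8, 9, 10, 11, 3, 13, 14, 15, 16, 12]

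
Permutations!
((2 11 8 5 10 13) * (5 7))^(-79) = (2 10 7 11 13 5 8)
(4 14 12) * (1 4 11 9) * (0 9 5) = (0 9 1 4 14 12 11 5) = [9, 4, 2, 3, 14, 0, 6, 7, 8, 1, 10, 5, 11, 13, 12]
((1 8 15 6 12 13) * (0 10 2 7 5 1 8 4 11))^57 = ((0 10 2 7 5 1 4 11)(6 12 13 8 15))^57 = (0 10 2 7 5 1 4 11)(6 13 15 12 8)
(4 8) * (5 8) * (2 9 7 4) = (2 9 7 4 5 8) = [0, 1, 9, 3, 5, 8, 6, 4, 2, 7]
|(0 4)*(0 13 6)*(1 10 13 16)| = |(0 4 16 1 10 13 6)| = 7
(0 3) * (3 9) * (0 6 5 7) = (0 9 3 6 5 7) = [9, 1, 2, 6, 4, 7, 5, 0, 8, 3]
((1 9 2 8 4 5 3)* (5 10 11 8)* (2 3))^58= ((1 9 3)(2 5)(4 10 11 8))^58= (1 9 3)(4 11)(8 10)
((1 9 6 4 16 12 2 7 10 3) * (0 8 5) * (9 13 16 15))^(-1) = ((0 8 5)(1 13 16 12 2 7 10 3)(4 15 9 6))^(-1) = (0 5 8)(1 3 10 7 2 12 16 13)(4 6 9 15)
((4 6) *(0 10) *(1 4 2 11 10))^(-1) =((0 1 4 6 2 11 10))^(-1) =(0 10 11 2 6 4 1)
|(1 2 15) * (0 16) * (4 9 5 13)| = |(0 16)(1 2 15)(4 9 5 13)| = 12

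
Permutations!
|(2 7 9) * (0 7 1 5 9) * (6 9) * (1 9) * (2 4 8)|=12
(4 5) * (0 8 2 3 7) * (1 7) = (0 8 2 3 1 7)(4 5) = [8, 7, 3, 1, 5, 4, 6, 0, 2]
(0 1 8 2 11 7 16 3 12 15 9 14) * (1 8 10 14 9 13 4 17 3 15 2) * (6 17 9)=(0 8 1 10 14)(2 11 7 16 15 13 4 9 6 17 3 12)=[8, 10, 11, 12, 9, 5, 17, 16, 1, 6, 14, 7, 2, 4, 0, 13, 15, 3]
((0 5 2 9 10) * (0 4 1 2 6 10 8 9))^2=(0 6 4 2 5 10 1)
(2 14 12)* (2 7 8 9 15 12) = (2 14)(7 8 9 15 12) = [0, 1, 14, 3, 4, 5, 6, 8, 9, 15, 10, 11, 7, 13, 2, 12]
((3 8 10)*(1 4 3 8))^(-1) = ((1 4 3)(8 10))^(-1) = (1 3 4)(8 10)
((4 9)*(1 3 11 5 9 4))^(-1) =((1 3 11 5 9))^(-1) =(1 9 5 11 3)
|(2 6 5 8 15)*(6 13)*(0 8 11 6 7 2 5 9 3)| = |(0 8 15 5 11 6 9 3)(2 13 7)| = 24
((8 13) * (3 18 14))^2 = (3 14 18)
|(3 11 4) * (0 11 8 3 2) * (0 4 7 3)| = 10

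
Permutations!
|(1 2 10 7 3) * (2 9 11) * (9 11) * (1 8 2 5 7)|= 8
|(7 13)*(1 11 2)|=6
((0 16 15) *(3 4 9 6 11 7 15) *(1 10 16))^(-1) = (0 15 7 11 6 9 4 3 16 10 1)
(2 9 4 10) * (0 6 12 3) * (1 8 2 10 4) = (0 6 12 3)(1 8 2 9) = [6, 8, 9, 0, 4, 5, 12, 7, 2, 1, 10, 11, 3]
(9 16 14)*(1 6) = (1 6)(9 16 14) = [0, 6, 2, 3, 4, 5, 1, 7, 8, 16, 10, 11, 12, 13, 9, 15, 14]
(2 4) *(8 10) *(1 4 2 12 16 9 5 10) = [0, 4, 2, 3, 12, 10, 6, 7, 1, 5, 8, 11, 16, 13, 14, 15, 9] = (1 4 12 16 9 5 10 8)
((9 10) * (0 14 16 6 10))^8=(0 16 10)(6 9 14)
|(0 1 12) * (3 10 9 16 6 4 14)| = |(0 1 12)(3 10 9 16 6 4 14)| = 21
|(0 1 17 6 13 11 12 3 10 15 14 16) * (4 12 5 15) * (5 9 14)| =|(0 1 17 6 13 11 9 14 16)(3 10 4 12)(5 15)| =36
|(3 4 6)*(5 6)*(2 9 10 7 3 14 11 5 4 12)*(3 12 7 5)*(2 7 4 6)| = 20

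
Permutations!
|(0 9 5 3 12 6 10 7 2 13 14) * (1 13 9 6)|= |(0 6 10 7 2 9 5 3 12 1 13 14)|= 12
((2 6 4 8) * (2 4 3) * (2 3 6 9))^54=((2 9)(4 8))^54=(9)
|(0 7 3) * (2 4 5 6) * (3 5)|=7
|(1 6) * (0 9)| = |(0 9)(1 6)| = 2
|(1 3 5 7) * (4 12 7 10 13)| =8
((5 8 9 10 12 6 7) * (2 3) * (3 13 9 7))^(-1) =(2 3 6 12 10 9 13)(5 7 8)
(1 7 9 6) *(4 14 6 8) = (1 7 9 8 4 14 6) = [0, 7, 2, 3, 14, 5, 1, 9, 4, 8, 10, 11, 12, 13, 6]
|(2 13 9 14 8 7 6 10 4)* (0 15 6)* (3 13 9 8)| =|(0 15 6 10 4 2 9 14 3 13 8 7)| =12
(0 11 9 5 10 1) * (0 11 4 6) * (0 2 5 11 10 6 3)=(0 4 3)(1 10)(2 5 6)(9 11)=[4, 10, 5, 0, 3, 6, 2, 7, 8, 11, 1, 9]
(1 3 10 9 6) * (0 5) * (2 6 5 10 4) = (0 10 9 5)(1 3 4 2 6) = [10, 3, 6, 4, 2, 0, 1, 7, 8, 5, 9]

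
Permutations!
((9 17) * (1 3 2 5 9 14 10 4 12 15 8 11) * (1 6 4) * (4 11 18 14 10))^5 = (1 17 5 3 10 9 2)(4 14 18 8 15 12)(6 11)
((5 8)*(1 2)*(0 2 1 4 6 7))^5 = (5 8)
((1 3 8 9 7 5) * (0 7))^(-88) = ((0 7 5 1 3 8 9))^(-88) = (0 1 9 5 8 7 3)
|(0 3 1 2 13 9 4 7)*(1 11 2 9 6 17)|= 11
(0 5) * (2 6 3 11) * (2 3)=(0 5)(2 6)(3 11)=[5, 1, 6, 11, 4, 0, 2, 7, 8, 9, 10, 3]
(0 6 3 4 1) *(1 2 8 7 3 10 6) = (0 1)(2 8 7 3 4)(6 10) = [1, 0, 8, 4, 2, 5, 10, 3, 7, 9, 6]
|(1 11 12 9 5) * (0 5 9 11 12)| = 5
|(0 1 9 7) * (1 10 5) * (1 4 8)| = 8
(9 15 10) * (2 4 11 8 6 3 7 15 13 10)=(2 4 11 8 6 3 7 15)(9 13 10)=[0, 1, 4, 7, 11, 5, 3, 15, 6, 13, 9, 8, 12, 10, 14, 2]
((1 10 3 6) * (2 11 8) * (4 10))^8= (1 3 4 6 10)(2 8 11)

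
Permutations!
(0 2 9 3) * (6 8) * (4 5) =(0 2 9 3)(4 5)(6 8) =[2, 1, 9, 0, 5, 4, 8, 7, 6, 3]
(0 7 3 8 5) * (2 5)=(0 7 3 8 2 5)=[7, 1, 5, 8, 4, 0, 6, 3, 2]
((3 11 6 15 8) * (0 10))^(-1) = (0 10)(3 8 15 6 11) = ((0 10)(3 11 6 15 8))^(-1)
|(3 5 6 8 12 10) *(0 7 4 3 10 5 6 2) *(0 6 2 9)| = |(0 7 4 3 2 6 8 12 5 9)| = 10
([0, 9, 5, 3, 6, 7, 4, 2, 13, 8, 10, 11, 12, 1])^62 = (1 8)(2 7 5)(9 13)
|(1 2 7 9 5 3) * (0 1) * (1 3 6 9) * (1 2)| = 6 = |(0 3)(2 7)(5 6 9)|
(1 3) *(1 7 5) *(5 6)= [0, 3, 2, 7, 4, 1, 5, 6]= (1 3 7 6 5)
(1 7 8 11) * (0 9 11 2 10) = (0 9 11 1 7 8 2 10) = [9, 7, 10, 3, 4, 5, 6, 8, 2, 11, 0, 1]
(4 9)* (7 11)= [0, 1, 2, 3, 9, 5, 6, 11, 8, 4, 10, 7]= (4 9)(7 11)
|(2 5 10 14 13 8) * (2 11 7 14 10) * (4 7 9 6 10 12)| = |(2 5)(4 7 14 13 8 11 9 6 10 12)| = 10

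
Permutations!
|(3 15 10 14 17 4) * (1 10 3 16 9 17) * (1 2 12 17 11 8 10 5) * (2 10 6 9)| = 20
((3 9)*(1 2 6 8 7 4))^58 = (9)(1 7 6)(2 4 8)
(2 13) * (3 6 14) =(2 13)(3 6 14) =[0, 1, 13, 6, 4, 5, 14, 7, 8, 9, 10, 11, 12, 2, 3]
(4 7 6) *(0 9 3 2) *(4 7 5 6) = [9, 1, 0, 2, 5, 6, 7, 4, 8, 3] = (0 9 3 2)(4 5 6 7)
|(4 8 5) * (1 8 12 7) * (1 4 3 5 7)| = 10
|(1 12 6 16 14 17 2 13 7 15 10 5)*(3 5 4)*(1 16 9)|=|(1 12 6 9)(2 13 7 15 10 4 3 5 16 14 17)|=44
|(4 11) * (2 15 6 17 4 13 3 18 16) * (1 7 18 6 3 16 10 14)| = |(1 7 18 10 14)(2 15 3 6 17 4 11 13 16)| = 45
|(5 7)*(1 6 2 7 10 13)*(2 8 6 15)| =|(1 15 2 7 5 10 13)(6 8)| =14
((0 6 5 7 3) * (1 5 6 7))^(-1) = ((0 7 3)(1 5))^(-1) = (0 3 7)(1 5)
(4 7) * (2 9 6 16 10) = (2 9 6 16 10)(4 7) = [0, 1, 9, 3, 7, 5, 16, 4, 8, 6, 2, 11, 12, 13, 14, 15, 10]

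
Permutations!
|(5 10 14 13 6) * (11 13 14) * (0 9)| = |(14)(0 9)(5 10 11 13 6)| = 10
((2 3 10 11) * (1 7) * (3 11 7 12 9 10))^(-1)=(1 7 10 9 12)(2 11)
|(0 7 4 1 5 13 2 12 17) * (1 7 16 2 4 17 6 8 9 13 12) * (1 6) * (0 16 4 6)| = 12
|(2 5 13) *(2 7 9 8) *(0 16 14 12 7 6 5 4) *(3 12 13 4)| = 42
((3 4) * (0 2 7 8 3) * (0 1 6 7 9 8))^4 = (0 3 7 8 6 9 1 2 4)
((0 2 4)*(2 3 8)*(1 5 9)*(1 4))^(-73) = (0 4 9 5 1 2 8 3)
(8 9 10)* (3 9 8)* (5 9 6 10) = (3 6 10)(5 9) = [0, 1, 2, 6, 4, 9, 10, 7, 8, 5, 3]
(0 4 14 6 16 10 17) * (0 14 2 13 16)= (0 4 2 13 16 10 17 14 6)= [4, 1, 13, 3, 2, 5, 0, 7, 8, 9, 17, 11, 12, 16, 6, 15, 10, 14]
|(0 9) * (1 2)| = |(0 9)(1 2)| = 2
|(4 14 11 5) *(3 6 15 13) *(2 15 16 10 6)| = |(2 15 13 3)(4 14 11 5)(6 16 10)| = 12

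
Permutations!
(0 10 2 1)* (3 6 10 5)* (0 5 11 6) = (0 11 6 10 2 1 5 3) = [11, 5, 1, 0, 4, 3, 10, 7, 8, 9, 2, 6]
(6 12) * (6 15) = (6 12 15) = [0, 1, 2, 3, 4, 5, 12, 7, 8, 9, 10, 11, 15, 13, 14, 6]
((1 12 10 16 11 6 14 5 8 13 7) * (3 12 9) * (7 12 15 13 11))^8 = (1 7 16 10 12 13 15 3 9)(5 6 8 14 11)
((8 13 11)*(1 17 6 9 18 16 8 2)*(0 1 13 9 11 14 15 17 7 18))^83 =(0 9 8 16 18 7 1)(2 11 6 17 15 14 13)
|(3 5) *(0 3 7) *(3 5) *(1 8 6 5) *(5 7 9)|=10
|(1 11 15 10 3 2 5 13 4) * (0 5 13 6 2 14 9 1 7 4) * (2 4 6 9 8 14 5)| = 42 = |(0 2 13)(1 11 15 10 3 5 9)(4 7 6)(8 14)|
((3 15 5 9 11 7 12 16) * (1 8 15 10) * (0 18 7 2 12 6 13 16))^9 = (0 8 7 5 13 11 3 12 1 18 15 6 9 16 2 10)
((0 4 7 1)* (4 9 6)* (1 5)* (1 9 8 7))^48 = ((0 8 7 5 9 6 4 1))^48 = (9)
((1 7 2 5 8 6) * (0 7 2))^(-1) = (0 7)(1 6 8 5 2)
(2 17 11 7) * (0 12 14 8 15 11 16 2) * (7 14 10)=(0 12 10 7)(2 17 16)(8 15 11 14)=[12, 1, 17, 3, 4, 5, 6, 0, 15, 9, 7, 14, 10, 13, 8, 11, 2, 16]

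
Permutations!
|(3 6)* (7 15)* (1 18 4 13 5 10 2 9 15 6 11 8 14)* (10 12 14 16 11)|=21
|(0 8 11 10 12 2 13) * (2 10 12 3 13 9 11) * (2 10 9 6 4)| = 15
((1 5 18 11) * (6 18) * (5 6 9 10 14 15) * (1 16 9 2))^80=(1 11 10 5 6 16 14 2 18 9 15)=((1 6 18 11 16 9 10 14 15 5 2))^80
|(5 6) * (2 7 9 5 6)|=4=|(2 7 9 5)|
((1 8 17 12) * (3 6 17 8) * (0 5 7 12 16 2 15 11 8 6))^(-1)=(0 3 1 12 7 5)(2 16 17 6 8 11 15)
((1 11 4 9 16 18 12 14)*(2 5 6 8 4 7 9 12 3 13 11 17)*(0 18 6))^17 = ((0 18 3 13 11 7 9 16 6 8 4 12 14 1 17 2 5))^17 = (18)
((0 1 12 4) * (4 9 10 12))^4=(0 1 4)(9 10 12)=((0 1 4)(9 10 12))^4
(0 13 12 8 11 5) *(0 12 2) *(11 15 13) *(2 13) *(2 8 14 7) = (0 11 5 12 14 7 2)(8 15) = [11, 1, 0, 3, 4, 12, 6, 2, 15, 9, 10, 5, 14, 13, 7, 8]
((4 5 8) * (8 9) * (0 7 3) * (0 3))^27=(0 7)(4 8 9 5)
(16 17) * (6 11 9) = (6 11 9)(16 17) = [0, 1, 2, 3, 4, 5, 11, 7, 8, 6, 10, 9, 12, 13, 14, 15, 17, 16]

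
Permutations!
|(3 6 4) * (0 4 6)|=3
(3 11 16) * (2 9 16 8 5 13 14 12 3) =(2 9 16)(3 11 8 5 13 14 12) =[0, 1, 9, 11, 4, 13, 6, 7, 5, 16, 10, 8, 3, 14, 12, 15, 2]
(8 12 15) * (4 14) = (4 14)(8 12 15) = [0, 1, 2, 3, 14, 5, 6, 7, 12, 9, 10, 11, 15, 13, 4, 8]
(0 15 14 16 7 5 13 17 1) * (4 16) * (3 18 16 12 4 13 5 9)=(0 15 14 13 17 1)(3 18 16 7 9)(4 12)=[15, 0, 2, 18, 12, 5, 6, 9, 8, 3, 10, 11, 4, 17, 13, 14, 7, 1, 16]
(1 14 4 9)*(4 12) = (1 14 12 4 9) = [0, 14, 2, 3, 9, 5, 6, 7, 8, 1, 10, 11, 4, 13, 12]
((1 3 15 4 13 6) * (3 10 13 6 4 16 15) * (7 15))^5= ((1 10 13 4 6)(7 15 16))^5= (7 16 15)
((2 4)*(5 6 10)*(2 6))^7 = (2 6 5 4 10)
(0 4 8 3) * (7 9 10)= (0 4 8 3)(7 9 10)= [4, 1, 2, 0, 8, 5, 6, 9, 3, 10, 7]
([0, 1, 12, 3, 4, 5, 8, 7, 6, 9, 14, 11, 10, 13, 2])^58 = (2 10)(12 14)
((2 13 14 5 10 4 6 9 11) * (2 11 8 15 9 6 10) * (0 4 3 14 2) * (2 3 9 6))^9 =(0 3 6 9)(2 8 4 14)(5 13 15 10)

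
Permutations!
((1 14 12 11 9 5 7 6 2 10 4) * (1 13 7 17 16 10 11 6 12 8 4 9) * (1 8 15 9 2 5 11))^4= (1 11 7 17)(2 9 13 5)(4 6 10 15)(8 12 16 14)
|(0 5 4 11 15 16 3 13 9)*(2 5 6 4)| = |(0 6 4 11 15 16 3 13 9)(2 5)| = 18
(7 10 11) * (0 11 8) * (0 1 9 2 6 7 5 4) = [11, 9, 6, 3, 0, 4, 7, 10, 1, 2, 8, 5] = (0 11 5 4)(1 9 2 6 7 10 8)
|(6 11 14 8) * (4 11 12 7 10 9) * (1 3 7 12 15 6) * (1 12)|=|(1 3 7 10 9 4 11 14 8 12)(6 15)|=10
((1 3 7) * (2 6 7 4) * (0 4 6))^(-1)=((0 4 2)(1 3 6 7))^(-1)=(0 2 4)(1 7 6 3)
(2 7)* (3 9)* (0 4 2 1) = [4, 0, 7, 9, 2, 5, 6, 1, 8, 3] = (0 4 2 7 1)(3 9)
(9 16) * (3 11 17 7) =[0, 1, 2, 11, 4, 5, 6, 3, 8, 16, 10, 17, 12, 13, 14, 15, 9, 7] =(3 11 17 7)(9 16)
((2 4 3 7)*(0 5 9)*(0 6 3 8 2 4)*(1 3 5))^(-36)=((0 1 3 7 4 8 2)(5 9 6))^(-36)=(9)(0 2 8 4 7 3 1)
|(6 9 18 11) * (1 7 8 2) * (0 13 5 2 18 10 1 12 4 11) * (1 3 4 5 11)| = |(0 13 11 6 9 10 3 4 1 7 8 18)(2 12 5)| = 12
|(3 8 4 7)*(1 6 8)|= |(1 6 8 4 7 3)|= 6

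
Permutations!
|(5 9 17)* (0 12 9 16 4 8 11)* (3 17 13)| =11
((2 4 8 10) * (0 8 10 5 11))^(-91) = ((0 8 5 11)(2 4 10))^(-91) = (0 8 5 11)(2 10 4)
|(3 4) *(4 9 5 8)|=5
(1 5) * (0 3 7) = (0 3 7)(1 5) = [3, 5, 2, 7, 4, 1, 6, 0]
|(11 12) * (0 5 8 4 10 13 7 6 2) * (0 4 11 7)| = 11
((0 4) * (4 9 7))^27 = ((0 9 7 4))^27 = (0 4 7 9)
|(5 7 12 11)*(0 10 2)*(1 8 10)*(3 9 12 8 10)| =|(0 1 10 2)(3 9 12 11 5 7 8)| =28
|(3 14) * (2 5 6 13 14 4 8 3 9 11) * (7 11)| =|(2 5 6 13 14 9 7 11)(3 4 8)| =24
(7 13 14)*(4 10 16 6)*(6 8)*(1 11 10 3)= [0, 11, 2, 1, 3, 5, 4, 13, 6, 9, 16, 10, 12, 14, 7, 15, 8]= (1 11 10 16 8 6 4 3)(7 13 14)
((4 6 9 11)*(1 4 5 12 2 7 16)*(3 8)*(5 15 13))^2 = (1 6 11 13 12 7)(2 16 4 9 15 5)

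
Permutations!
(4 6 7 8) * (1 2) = (1 2)(4 6 7 8) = [0, 2, 1, 3, 6, 5, 7, 8, 4]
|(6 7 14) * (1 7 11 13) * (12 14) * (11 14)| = 10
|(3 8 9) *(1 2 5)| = 3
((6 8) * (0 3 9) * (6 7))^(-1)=(0 9 3)(6 7 8)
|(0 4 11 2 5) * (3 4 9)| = |(0 9 3 4 11 2 5)| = 7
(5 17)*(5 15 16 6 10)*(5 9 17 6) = (5 6 10 9 17 15 16) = [0, 1, 2, 3, 4, 6, 10, 7, 8, 17, 9, 11, 12, 13, 14, 16, 5, 15]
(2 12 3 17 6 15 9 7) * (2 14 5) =(2 12 3 17 6 15 9 7 14 5) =[0, 1, 12, 17, 4, 2, 15, 14, 8, 7, 10, 11, 3, 13, 5, 9, 16, 6]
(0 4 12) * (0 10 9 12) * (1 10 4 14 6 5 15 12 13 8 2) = [14, 10, 1, 3, 0, 15, 5, 7, 2, 13, 9, 11, 4, 8, 6, 12] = (0 14 6 5 15 12 4)(1 10 9 13 8 2)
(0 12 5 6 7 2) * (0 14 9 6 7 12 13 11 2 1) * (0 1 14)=(0 13 11 2)(5 7 14 9 6 12)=[13, 1, 0, 3, 4, 7, 12, 14, 8, 6, 10, 2, 5, 11, 9]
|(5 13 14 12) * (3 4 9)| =12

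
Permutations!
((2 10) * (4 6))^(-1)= (2 10)(4 6)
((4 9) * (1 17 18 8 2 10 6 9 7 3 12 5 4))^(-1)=(1 9 6 10 2 8 18 17)(3 7 4 5 12)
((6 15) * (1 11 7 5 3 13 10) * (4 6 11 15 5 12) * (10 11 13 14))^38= ((1 15 13 11 7 12 4 6 5 3 14 10))^38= (1 13 7 4 5 14)(3 10 15 11 12 6)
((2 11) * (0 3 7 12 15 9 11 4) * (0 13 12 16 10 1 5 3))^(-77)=((1 5 3 7 16 10)(2 4 13 12 15 9 11))^(-77)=(1 5 3 7 16 10)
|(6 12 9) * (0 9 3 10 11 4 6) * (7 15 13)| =|(0 9)(3 10 11 4 6 12)(7 15 13)| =6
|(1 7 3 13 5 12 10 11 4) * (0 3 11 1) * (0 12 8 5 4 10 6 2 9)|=8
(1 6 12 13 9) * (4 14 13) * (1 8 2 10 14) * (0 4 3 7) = (0 4 1 6 12 3 7)(2 10 14 13 9 8) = [4, 6, 10, 7, 1, 5, 12, 0, 2, 8, 14, 11, 3, 9, 13]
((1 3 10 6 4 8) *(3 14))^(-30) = (1 4 10 14 8 6 3)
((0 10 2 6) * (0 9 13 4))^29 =(0 10 2 6 9 13 4)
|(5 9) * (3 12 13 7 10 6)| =|(3 12 13 7 10 6)(5 9)| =6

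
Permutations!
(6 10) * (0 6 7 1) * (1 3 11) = (0 6 10 7 3 11 1) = [6, 0, 2, 11, 4, 5, 10, 3, 8, 9, 7, 1]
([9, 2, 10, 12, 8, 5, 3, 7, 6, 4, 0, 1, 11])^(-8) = [8, 0, 9, 1, 3, 5, 11, 7, 12, 6, 4, 10, 2]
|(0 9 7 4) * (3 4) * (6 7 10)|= |(0 9 10 6 7 3 4)|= 7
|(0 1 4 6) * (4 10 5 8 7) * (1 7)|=4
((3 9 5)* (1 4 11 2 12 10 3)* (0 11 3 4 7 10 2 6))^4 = (12)(0 11 6)(1 3 7 9 10 5 4)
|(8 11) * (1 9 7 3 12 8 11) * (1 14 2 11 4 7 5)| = 24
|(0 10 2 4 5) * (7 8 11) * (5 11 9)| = 9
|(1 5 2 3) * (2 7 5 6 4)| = 10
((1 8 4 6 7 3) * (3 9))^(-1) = (1 3 9 7 6 4 8) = ((1 8 4 6 7 9 3))^(-1)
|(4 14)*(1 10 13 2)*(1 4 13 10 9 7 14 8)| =|(1 9 7 14 13 2 4 8)| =8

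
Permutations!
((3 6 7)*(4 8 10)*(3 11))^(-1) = ((3 6 7 11)(4 8 10))^(-1) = (3 11 7 6)(4 10 8)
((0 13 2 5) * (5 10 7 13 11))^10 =(0 11 5)(2 7)(10 13)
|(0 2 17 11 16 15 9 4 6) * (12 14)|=|(0 2 17 11 16 15 9 4 6)(12 14)|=18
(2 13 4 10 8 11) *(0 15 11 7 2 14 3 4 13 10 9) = [15, 1, 10, 4, 9, 5, 6, 2, 7, 0, 8, 14, 12, 13, 3, 11] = (0 15 11 14 3 4 9)(2 10 8 7)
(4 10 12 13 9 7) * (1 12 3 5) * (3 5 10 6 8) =[0, 12, 2, 10, 6, 1, 8, 4, 3, 7, 5, 11, 13, 9] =(1 12 13 9 7 4 6 8 3 10 5)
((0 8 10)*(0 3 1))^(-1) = (0 1 3 10 8)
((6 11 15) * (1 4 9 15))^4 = (1 6 9)(4 11 15)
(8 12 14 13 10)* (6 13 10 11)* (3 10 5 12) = (3 10 8)(5 12 14)(6 13 11) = [0, 1, 2, 10, 4, 12, 13, 7, 3, 9, 8, 6, 14, 11, 5]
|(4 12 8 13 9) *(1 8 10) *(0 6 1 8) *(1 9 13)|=8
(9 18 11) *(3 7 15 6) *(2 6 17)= (2 6 3 7 15 17)(9 18 11)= [0, 1, 6, 7, 4, 5, 3, 15, 8, 18, 10, 9, 12, 13, 14, 17, 16, 2, 11]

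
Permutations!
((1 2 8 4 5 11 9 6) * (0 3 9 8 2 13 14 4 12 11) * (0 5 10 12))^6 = (0 14)(1 11)(3 4)(6 12)(8 13)(9 10)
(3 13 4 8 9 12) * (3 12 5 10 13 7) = (3 7)(4 8 9 5 10 13) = [0, 1, 2, 7, 8, 10, 6, 3, 9, 5, 13, 11, 12, 4]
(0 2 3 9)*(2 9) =[9, 1, 3, 2, 4, 5, 6, 7, 8, 0] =(0 9)(2 3)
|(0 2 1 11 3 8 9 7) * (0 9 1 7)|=|(0 2 7 9)(1 11 3 8)|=4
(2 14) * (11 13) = (2 14)(11 13) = [0, 1, 14, 3, 4, 5, 6, 7, 8, 9, 10, 13, 12, 11, 2]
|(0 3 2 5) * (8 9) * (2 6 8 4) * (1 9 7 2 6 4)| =8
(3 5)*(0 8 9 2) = (0 8 9 2)(3 5) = [8, 1, 0, 5, 4, 3, 6, 7, 9, 2]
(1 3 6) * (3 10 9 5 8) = (1 10 9 5 8 3 6) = [0, 10, 2, 6, 4, 8, 1, 7, 3, 5, 9]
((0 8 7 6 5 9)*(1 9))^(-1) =((0 8 7 6 5 1 9))^(-1) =(0 9 1 5 6 7 8)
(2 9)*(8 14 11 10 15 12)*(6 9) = (2 6 9)(8 14 11 10 15 12) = [0, 1, 6, 3, 4, 5, 9, 7, 14, 2, 15, 10, 8, 13, 11, 12]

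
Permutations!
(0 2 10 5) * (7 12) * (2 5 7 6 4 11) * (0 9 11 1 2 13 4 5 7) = (0 7 12 6 5 9 11 13 4 1 2 10) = [7, 2, 10, 3, 1, 9, 5, 12, 8, 11, 0, 13, 6, 4]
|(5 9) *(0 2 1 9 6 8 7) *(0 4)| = |(0 2 1 9 5 6 8 7 4)| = 9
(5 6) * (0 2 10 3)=[2, 1, 10, 0, 4, 6, 5, 7, 8, 9, 3]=(0 2 10 3)(5 6)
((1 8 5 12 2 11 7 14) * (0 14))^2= ((0 14 1 8 5 12 2 11 7))^2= (0 1 5 2 7 14 8 12 11)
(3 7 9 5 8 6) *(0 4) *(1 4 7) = (0 7 9 5 8 6 3 1 4) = [7, 4, 2, 1, 0, 8, 3, 9, 6, 5]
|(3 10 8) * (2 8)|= 4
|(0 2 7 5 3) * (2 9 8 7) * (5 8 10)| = |(0 9 10 5 3)(7 8)| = 10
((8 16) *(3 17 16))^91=(3 8 16 17)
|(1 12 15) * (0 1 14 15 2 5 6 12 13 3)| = 4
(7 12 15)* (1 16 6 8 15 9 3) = (1 16 6 8 15 7 12 9 3) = [0, 16, 2, 1, 4, 5, 8, 12, 15, 3, 10, 11, 9, 13, 14, 7, 6]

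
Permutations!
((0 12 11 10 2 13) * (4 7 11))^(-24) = (13)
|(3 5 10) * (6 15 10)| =|(3 5 6 15 10)| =5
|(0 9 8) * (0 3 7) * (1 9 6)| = 7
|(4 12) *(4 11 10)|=4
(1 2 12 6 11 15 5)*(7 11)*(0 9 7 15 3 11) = [9, 2, 12, 11, 4, 1, 15, 0, 8, 7, 10, 3, 6, 13, 14, 5] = (0 9 7)(1 2 12 6 15 5)(3 11)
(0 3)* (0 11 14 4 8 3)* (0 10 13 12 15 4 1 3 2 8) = [10, 3, 8, 11, 0, 5, 6, 7, 2, 9, 13, 14, 15, 12, 1, 4] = (0 10 13 12 15 4)(1 3 11 14)(2 8)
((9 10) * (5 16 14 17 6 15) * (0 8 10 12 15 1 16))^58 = ((0 8 10 9 12 15 5)(1 16 14 17 6))^58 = (0 10 12 5 8 9 15)(1 17 16 6 14)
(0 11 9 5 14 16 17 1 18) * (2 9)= [11, 18, 9, 3, 4, 14, 6, 7, 8, 5, 10, 2, 12, 13, 16, 15, 17, 1, 0]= (0 11 2 9 5 14 16 17 1 18)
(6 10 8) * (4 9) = (4 9)(6 10 8) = [0, 1, 2, 3, 9, 5, 10, 7, 6, 4, 8]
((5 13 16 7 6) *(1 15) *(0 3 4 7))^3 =(0 7 13 3 6 16 4 5)(1 15)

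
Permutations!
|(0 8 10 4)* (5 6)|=|(0 8 10 4)(5 6)|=4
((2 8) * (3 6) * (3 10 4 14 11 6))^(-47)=((2 8)(4 14 11 6 10))^(-47)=(2 8)(4 6 14 10 11)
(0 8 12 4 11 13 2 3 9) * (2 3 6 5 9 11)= (0 8 12 4 2 6 5 9)(3 11 13)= [8, 1, 6, 11, 2, 9, 5, 7, 12, 0, 10, 13, 4, 3]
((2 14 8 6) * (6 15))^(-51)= ((2 14 8 15 6))^(-51)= (2 6 15 8 14)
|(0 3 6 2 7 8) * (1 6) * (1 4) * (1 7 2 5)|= 15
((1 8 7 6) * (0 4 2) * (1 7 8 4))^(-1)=(8)(0 2 4 1)(6 7)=((8)(0 1 4 2)(6 7))^(-1)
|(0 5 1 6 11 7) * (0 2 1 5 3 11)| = 7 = |(0 3 11 7 2 1 6)|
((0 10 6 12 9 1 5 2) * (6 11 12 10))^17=((0 6 10 11 12 9 1 5 2))^17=(0 2 5 1 9 12 11 10 6)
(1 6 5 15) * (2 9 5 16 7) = (1 6 16 7 2 9 5 15) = [0, 6, 9, 3, 4, 15, 16, 2, 8, 5, 10, 11, 12, 13, 14, 1, 7]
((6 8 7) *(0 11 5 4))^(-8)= (11)(6 8 7)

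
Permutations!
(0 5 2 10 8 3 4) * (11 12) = (0 5 2 10 8 3 4)(11 12) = [5, 1, 10, 4, 0, 2, 6, 7, 3, 9, 8, 12, 11]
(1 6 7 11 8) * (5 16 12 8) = (1 6 7 11 5 16 12 8) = [0, 6, 2, 3, 4, 16, 7, 11, 1, 9, 10, 5, 8, 13, 14, 15, 12]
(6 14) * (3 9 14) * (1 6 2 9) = (1 6 3)(2 9 14) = [0, 6, 9, 1, 4, 5, 3, 7, 8, 14, 10, 11, 12, 13, 2]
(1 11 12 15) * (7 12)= [0, 11, 2, 3, 4, 5, 6, 12, 8, 9, 10, 7, 15, 13, 14, 1]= (1 11 7 12 15)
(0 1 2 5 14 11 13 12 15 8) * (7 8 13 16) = [1, 2, 5, 3, 4, 14, 6, 8, 0, 9, 10, 16, 15, 12, 11, 13, 7] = (0 1 2 5 14 11 16 7 8)(12 15 13)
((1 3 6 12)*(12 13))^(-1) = ((1 3 6 13 12))^(-1) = (1 12 13 6 3)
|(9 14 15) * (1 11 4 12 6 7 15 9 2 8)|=|(1 11 4 12 6 7 15 2 8)(9 14)|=18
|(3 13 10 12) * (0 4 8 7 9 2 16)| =28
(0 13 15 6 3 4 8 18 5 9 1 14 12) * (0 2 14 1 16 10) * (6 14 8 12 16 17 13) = (0 6 3 4 12 2 8 18 5 9 17 13 15 14 16 10) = [6, 1, 8, 4, 12, 9, 3, 7, 18, 17, 0, 11, 2, 15, 16, 14, 10, 13, 5]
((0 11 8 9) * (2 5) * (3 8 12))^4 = (0 8 12)(3 11 9)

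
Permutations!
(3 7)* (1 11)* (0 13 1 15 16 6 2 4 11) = (0 13 1)(2 4 11 15 16 6)(3 7) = [13, 0, 4, 7, 11, 5, 2, 3, 8, 9, 10, 15, 12, 1, 14, 16, 6]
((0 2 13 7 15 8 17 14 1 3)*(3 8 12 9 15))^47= ((0 2 13 7 3)(1 8 17 14)(9 15 12))^47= (0 13 3 2 7)(1 14 17 8)(9 12 15)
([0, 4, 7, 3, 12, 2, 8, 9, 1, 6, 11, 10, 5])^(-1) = (1 8 6 9 7 2 5 12 4)(10 11)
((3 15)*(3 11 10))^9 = (3 15 11 10)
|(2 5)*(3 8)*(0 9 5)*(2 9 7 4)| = |(0 7 4 2)(3 8)(5 9)| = 4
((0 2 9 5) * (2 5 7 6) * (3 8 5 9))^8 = (9)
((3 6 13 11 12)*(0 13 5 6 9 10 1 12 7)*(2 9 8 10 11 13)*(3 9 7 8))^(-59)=(13)(0 2 7)(1 12 9 11 8 10)(5 6)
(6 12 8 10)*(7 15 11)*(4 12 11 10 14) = (4 12 8 14)(6 11 7 15 10) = [0, 1, 2, 3, 12, 5, 11, 15, 14, 9, 6, 7, 8, 13, 4, 10]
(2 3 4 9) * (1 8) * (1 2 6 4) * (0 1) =(0 1 8 2 3)(4 9 6) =[1, 8, 3, 0, 9, 5, 4, 7, 2, 6]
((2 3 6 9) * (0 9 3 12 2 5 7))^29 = (0 9 5 7)(2 12)(3 6)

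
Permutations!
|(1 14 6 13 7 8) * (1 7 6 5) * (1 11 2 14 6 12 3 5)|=18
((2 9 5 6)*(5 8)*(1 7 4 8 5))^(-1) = ((1 7 4 8)(2 9 5 6))^(-1) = (1 8 4 7)(2 6 5 9)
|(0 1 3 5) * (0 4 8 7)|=7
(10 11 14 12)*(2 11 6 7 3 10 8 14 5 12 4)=(2 11 5 12 8 14 4)(3 10 6 7)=[0, 1, 11, 10, 2, 12, 7, 3, 14, 9, 6, 5, 8, 13, 4]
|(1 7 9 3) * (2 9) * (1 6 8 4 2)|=|(1 7)(2 9 3 6 8 4)|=6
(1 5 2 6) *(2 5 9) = [0, 9, 6, 3, 4, 5, 1, 7, 8, 2] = (1 9 2 6)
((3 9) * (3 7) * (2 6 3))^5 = ((2 6 3 9 7))^5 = (9)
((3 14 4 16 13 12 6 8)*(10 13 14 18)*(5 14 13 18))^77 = (3 13 5 12 14 6 4 8 16)(10 18)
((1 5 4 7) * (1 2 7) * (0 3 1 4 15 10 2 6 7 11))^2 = (0 1 15 2)(3 5 10 11)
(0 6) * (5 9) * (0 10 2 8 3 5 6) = (2 8 3 5 9 6 10) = [0, 1, 8, 5, 4, 9, 10, 7, 3, 6, 2]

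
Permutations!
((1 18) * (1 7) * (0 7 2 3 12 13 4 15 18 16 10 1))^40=(1 16 10)(2 15 13 3 18 4 12)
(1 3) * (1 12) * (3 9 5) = (1 9 5 3 12) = [0, 9, 2, 12, 4, 3, 6, 7, 8, 5, 10, 11, 1]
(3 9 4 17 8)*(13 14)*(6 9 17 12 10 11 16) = (3 17 8)(4 12 10 11 16 6 9)(13 14) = [0, 1, 2, 17, 12, 5, 9, 7, 3, 4, 11, 16, 10, 14, 13, 15, 6, 8]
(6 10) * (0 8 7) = (0 8 7)(6 10) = [8, 1, 2, 3, 4, 5, 10, 0, 7, 9, 6]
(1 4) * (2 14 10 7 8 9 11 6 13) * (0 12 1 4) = [12, 0, 14, 3, 4, 5, 13, 8, 9, 11, 7, 6, 1, 2, 10] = (0 12 1)(2 14 10 7 8 9 11 6 13)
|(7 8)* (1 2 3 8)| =5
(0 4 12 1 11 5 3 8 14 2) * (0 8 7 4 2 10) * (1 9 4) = [2, 11, 8, 7, 12, 3, 6, 1, 14, 4, 0, 5, 9, 13, 10] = (0 2 8 14 10)(1 11 5 3 7)(4 12 9)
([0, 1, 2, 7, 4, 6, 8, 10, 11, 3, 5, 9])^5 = (3 8 10 9 6 7 11 5)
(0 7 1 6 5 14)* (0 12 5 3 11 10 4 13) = (0 7 1 6 3 11 10 4 13)(5 14 12) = [7, 6, 2, 11, 13, 14, 3, 1, 8, 9, 4, 10, 5, 0, 12]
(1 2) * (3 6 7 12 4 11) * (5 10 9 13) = [0, 2, 1, 6, 11, 10, 7, 12, 8, 13, 9, 3, 4, 5] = (1 2)(3 6 7 12 4 11)(5 10 9 13)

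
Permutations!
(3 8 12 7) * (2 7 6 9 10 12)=(2 7 3 8)(6 9 10 12)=[0, 1, 7, 8, 4, 5, 9, 3, 2, 10, 12, 11, 6]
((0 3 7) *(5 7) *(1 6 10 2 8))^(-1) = (0 7 5 3)(1 8 2 10 6)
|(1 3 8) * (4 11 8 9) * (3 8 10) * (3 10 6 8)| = |(1 3 9 4 11 6 8)| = 7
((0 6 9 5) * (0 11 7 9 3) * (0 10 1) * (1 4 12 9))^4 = (0 4 11 6 12 7 3 9 1 10 5)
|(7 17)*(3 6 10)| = 6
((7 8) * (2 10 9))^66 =(10)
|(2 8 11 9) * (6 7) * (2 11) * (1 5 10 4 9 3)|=14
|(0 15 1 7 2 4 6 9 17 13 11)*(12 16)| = 22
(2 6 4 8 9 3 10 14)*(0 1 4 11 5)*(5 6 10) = (0 1 4 8 9 3 5)(2 10 14)(6 11) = [1, 4, 10, 5, 8, 0, 11, 7, 9, 3, 14, 6, 12, 13, 2]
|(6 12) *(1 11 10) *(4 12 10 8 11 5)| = 6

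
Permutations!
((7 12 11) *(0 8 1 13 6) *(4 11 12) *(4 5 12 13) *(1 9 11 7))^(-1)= (0 6 13 12 5 7 4 1 11 9 8)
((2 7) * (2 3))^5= ((2 7 3))^5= (2 3 7)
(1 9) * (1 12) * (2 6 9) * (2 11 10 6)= (1 11 10 6 9 12)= [0, 11, 2, 3, 4, 5, 9, 7, 8, 12, 6, 10, 1]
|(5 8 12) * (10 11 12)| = |(5 8 10 11 12)| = 5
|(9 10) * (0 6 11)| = 6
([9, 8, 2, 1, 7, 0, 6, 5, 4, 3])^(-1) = (0 5 7 4 8 1 3 9)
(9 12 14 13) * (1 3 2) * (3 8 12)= (1 8 12 14 13 9 3 2)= [0, 8, 1, 2, 4, 5, 6, 7, 12, 3, 10, 11, 14, 9, 13]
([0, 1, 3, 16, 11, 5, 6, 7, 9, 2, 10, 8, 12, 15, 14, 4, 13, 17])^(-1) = (17)(2 9 8 11 4 15 13 16 3)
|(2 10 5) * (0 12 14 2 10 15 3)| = 6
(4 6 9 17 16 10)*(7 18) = [0, 1, 2, 3, 6, 5, 9, 18, 8, 17, 4, 11, 12, 13, 14, 15, 10, 16, 7] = (4 6 9 17 16 10)(7 18)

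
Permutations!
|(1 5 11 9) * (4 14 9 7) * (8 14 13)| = 9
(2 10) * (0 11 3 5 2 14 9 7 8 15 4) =(0 11 3 5 2 10 14 9 7 8 15 4) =[11, 1, 10, 5, 0, 2, 6, 8, 15, 7, 14, 3, 12, 13, 9, 4]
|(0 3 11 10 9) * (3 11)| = 4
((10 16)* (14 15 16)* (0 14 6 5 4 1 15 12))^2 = ((0 14 12)(1 15 16 10 6 5 4))^2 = (0 12 14)(1 16 6 4 15 10 5)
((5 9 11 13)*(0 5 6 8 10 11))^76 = ((0 5 9)(6 8 10 11 13))^76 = (0 5 9)(6 8 10 11 13)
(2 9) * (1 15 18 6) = (1 15 18 6)(2 9) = [0, 15, 9, 3, 4, 5, 1, 7, 8, 2, 10, 11, 12, 13, 14, 18, 16, 17, 6]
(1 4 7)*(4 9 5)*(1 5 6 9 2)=(1 2)(4 7 5)(6 9)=[0, 2, 1, 3, 7, 4, 9, 5, 8, 6]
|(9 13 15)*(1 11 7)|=|(1 11 7)(9 13 15)|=3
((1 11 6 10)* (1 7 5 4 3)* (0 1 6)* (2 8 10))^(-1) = (0 11 1)(2 6 3 4 5 7 10 8)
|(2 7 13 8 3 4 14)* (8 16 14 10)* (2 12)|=12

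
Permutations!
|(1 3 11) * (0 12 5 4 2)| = 15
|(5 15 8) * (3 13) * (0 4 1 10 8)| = |(0 4 1 10 8 5 15)(3 13)| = 14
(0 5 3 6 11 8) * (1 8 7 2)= (0 5 3 6 11 7 2 1 8)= [5, 8, 1, 6, 4, 3, 11, 2, 0, 9, 10, 7]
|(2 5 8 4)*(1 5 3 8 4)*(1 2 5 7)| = |(1 7)(2 3 8)(4 5)| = 6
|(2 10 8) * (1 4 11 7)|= |(1 4 11 7)(2 10 8)|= 12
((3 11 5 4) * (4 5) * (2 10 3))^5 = (11)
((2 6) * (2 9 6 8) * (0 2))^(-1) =((0 2 8)(6 9))^(-1) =(0 8 2)(6 9)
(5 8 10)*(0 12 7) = (0 12 7)(5 8 10) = [12, 1, 2, 3, 4, 8, 6, 0, 10, 9, 5, 11, 7]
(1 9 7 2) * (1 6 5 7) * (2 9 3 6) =(1 3 6 5 7 9) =[0, 3, 2, 6, 4, 7, 5, 9, 8, 1]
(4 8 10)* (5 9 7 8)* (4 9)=(4 5)(7 8 10 9)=[0, 1, 2, 3, 5, 4, 6, 8, 10, 7, 9]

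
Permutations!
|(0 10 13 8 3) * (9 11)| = 10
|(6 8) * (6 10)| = |(6 8 10)| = 3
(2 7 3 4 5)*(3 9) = (2 7 9 3 4 5) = [0, 1, 7, 4, 5, 2, 6, 9, 8, 3]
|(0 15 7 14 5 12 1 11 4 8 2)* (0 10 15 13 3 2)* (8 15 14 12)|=24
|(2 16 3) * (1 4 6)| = 3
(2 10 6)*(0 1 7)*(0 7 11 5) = (0 1 11 5)(2 10 6) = [1, 11, 10, 3, 4, 0, 2, 7, 8, 9, 6, 5]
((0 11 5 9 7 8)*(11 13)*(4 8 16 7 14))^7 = (0 8 4 14 9 5 11 13)(7 16)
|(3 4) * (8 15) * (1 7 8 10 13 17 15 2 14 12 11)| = |(1 7 8 2 14 12 11)(3 4)(10 13 17 15)| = 28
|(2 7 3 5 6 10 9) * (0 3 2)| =|(0 3 5 6 10 9)(2 7)| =6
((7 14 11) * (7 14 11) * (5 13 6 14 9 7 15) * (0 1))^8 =(5 14 13 15 6)(7 9 11)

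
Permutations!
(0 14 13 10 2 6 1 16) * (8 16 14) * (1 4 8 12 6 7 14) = [12, 1, 7, 3, 8, 5, 4, 14, 16, 9, 2, 11, 6, 10, 13, 15, 0] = (0 12 6 4 8 16)(2 7 14 13 10)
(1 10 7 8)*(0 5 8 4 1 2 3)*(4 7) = (0 5 8 2 3)(1 10 4) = [5, 10, 3, 0, 1, 8, 6, 7, 2, 9, 4]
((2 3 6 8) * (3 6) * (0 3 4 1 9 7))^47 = (0 7 9 1 4 3)(2 8 6)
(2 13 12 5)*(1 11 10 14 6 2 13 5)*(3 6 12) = (1 11 10 14 12)(2 5 13 3 6) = [0, 11, 5, 6, 4, 13, 2, 7, 8, 9, 14, 10, 1, 3, 12]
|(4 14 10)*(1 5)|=6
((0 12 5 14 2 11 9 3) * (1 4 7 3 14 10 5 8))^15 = ((0 12 8 1 4 7 3)(2 11 9 14)(5 10))^15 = (0 12 8 1 4 7 3)(2 14 9 11)(5 10)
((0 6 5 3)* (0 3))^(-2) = ((0 6 5))^(-2) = (0 6 5)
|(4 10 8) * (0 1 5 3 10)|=|(0 1 5 3 10 8 4)|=7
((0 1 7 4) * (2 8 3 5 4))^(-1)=(0 4 5 3 8 2 7 1)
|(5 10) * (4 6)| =2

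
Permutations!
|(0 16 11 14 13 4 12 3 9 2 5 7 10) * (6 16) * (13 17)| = |(0 6 16 11 14 17 13 4 12 3 9 2 5 7 10)| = 15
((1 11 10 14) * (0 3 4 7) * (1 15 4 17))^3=((0 3 17 1 11 10 14 15 4 7))^3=(0 1 14 7 17 10 4 3 11 15)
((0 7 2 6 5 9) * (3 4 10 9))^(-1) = (0 9 10 4 3 5 6 2 7)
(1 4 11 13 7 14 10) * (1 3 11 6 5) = [0, 4, 2, 11, 6, 1, 5, 14, 8, 9, 3, 13, 12, 7, 10] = (1 4 6 5)(3 11 13 7 14 10)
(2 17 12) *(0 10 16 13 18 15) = (0 10 16 13 18 15)(2 17 12) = [10, 1, 17, 3, 4, 5, 6, 7, 8, 9, 16, 11, 2, 18, 14, 0, 13, 12, 15]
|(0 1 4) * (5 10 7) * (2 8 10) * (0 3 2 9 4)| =8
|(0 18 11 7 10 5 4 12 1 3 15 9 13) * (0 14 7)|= 33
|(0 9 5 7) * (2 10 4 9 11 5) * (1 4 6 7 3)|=|(0 11 5 3 1 4 9 2 10 6 7)|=11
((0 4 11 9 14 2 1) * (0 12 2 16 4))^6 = (4 11 9 14 16)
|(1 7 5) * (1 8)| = |(1 7 5 8)| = 4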